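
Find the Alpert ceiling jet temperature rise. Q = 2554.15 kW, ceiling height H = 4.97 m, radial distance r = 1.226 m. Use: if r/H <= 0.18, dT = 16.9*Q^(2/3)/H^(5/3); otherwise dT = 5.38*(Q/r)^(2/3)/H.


r/H = 1.226 / 4.97 = 0.24668
r/H > 0.18, so dT = 5.38*(Q/r)^(2/3)/H
Q/r = 2083.3
(Q/r)^(2/3) = 163.12
dT = 5.38 * 163.12 / 4.97 = 176.58 K

176.58 K


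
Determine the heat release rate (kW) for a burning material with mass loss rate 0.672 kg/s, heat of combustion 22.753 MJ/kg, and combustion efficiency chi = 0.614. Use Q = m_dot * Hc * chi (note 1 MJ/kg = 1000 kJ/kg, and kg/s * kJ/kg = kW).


Hc = 22.753 MJ/kg = 22.753 * 1000 kJ/kg = 22753 kJ/kg
Q = 0.672 kg/s * 22753 kJ/kg * 0.614 = 9388.1 kW

9388.1 kW


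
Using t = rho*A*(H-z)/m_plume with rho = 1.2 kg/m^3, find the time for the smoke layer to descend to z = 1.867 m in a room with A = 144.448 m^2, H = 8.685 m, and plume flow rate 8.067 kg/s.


H - z = 6.818 m
t = 1.2 * 144.448 * 6.818 / 8.067 = 146.50 s

146.50 s


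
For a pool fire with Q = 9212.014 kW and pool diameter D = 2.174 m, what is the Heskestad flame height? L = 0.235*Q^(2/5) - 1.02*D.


Q^(2/5) = 38.525
0.235 * Q^(2/5) = 9.0534
1.02 * D = 2.2175
L = 6.8359 m

6.8359 m


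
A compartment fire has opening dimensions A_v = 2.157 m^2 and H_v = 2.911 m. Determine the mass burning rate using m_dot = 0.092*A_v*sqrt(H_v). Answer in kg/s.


sqrt(H_v) = 1.7062
m_dot = 0.092 * 2.157 * 1.7062 = 0.33858 kg/s

0.33858 kg/s


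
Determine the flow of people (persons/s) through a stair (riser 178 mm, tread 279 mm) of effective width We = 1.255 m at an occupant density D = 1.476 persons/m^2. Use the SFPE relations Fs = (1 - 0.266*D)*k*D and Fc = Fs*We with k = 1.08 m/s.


1 - 0.266*D = 1 - 0.266*1.476 = 0.60738
Fs = 0.60738 * 1.08 * 1.476 = 0.96822 persons/(s*m)
Fc = 0.96822 * 1.255 = 1.2151 persons/s

1.2151 persons/s


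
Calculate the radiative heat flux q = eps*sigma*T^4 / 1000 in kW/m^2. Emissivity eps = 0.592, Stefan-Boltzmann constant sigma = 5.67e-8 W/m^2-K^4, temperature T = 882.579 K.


T^4 = 6.0676e+11
q = 0.592 * 5.67e-8 * 6.0676e+11 / 1000 = 20.367 kW/m^2

20.367 kW/m^2


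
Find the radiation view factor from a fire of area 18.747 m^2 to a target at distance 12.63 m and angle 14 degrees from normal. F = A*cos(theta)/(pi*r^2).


cos(14 deg) = 0.97030
pi*r^2 = 501.14
F = 18.747 * 0.97030 / 501.14 = 0.036298

0.036298


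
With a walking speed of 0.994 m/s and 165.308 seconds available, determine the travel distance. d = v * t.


d = 0.994 * 165.308 = 164.32 m

164.32 m


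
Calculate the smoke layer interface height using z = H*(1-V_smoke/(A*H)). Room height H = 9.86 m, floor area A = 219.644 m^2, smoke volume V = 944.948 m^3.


V/(A*H) = 0.43633
1 - 0.43633 = 0.56367
z = 9.86 * 0.56367 = 5.5578 m

5.5578 m


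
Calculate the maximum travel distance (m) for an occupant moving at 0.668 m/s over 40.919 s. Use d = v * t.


d = 0.668 * 40.919 = 27.334 m

27.334 m


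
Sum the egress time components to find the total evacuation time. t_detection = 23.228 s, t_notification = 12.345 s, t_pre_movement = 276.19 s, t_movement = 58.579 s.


Total = 23.228 + 12.345 + 276.19 + 58.579 = 370.342 s

370.342 s


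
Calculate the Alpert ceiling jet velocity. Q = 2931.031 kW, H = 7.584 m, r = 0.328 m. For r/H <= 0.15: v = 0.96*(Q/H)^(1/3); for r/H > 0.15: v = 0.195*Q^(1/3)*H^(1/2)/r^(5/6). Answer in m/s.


r/H = 0.328 / 7.584 = 0.043249
r/H <= 0.15, so v = 0.96*(Q/H)^(1/3)
Q/H = 386.48
(Q/H)^(1/3) = 7.2841
v = 0.96 * 7.2841 = 6.9927 m/s

6.9927 m/s


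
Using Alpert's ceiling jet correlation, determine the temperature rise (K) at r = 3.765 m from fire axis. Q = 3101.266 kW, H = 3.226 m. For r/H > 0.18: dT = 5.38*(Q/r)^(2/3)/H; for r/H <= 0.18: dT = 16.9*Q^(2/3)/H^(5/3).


r/H = 3.765 / 3.226 = 1.1671
r/H > 0.18, so dT = 5.38*(Q/r)^(2/3)/H
Q/r = 823.71
(Q/r)^(2/3) = 87.872
dT = 5.38 * 87.872 / 3.226 = 146.54 K

146.54 K


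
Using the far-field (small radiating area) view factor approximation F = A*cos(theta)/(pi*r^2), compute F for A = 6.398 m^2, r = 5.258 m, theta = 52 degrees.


cos(52 deg) = 0.61566
pi*r^2 = 86.854
F = 6.398 * 0.61566 / 86.854 = 0.045352

0.045352


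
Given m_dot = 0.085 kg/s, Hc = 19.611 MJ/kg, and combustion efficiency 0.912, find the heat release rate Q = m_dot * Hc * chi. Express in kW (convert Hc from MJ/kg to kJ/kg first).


Hc = 19.611 MJ/kg = 19.611 * 1000 kJ/kg = 19611 kJ/kg
Q = 0.085 kg/s * 19611 kJ/kg * 0.912 = 1520.2 kW

1520.2 kW


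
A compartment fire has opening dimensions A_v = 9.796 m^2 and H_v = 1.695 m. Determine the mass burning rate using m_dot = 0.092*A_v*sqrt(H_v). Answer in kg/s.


sqrt(H_v) = 1.3019
m_dot = 0.092 * 9.796 * 1.3019 = 1.1733 kg/s

1.1733 kg/s


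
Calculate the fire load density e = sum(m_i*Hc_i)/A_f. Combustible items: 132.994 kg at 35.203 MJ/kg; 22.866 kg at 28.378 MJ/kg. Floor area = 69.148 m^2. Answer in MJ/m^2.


Total energy = 132.994*35.203 + 22.866*28.378
= 4681.788 + 648.8913
= 5330.679 MJ
e = 5330.679 / 69.148 = 77.091 MJ/m^2

77.091 MJ/m^2


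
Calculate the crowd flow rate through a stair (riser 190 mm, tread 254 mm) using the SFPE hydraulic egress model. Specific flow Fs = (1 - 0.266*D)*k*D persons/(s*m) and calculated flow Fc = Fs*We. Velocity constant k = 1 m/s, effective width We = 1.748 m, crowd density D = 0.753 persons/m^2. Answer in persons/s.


1 - 0.266*D = 1 - 0.266*0.753 = 0.79970
Fs = 0.79970 * 1 * 0.753 = 0.60218 persons/(s*m)
Fc = 0.60218 * 1.748 = 1.0526 persons/s

1.0526 persons/s


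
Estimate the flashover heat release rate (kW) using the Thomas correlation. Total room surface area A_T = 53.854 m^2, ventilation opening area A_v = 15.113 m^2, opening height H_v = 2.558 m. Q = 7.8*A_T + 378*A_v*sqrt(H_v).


7.8*A_T = 420.06
sqrt(H_v) = 1.5994
378*A_v*sqrt(H_v) = 9136.8
Q = 420.06 + 9136.8 = 9556.8 kW

9556.8 kW


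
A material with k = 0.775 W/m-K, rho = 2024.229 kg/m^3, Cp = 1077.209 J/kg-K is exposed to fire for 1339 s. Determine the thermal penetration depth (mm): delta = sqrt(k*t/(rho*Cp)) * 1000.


alpha = 0.775 / (2024.229 * 1077.209) = 3.5542e-07 m^2/s
alpha * t = 0.00047591
delta = sqrt(0.00047591) * 1000 = 21.815 mm

21.815 mm


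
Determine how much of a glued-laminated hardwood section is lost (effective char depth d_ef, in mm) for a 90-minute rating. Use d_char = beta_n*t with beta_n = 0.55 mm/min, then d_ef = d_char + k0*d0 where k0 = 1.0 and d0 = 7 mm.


d_char = 0.55 * 90 = 49.5 mm
d_ef = 49.5 + 1.0*7 = 56.5 mm

56.5 mm


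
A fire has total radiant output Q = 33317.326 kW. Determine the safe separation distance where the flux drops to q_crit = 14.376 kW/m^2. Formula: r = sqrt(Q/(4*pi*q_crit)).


4*pi*q_crit = 180.65
Q/(4*pi*q_crit) = 184.43
r = sqrt(184.43) = 13.580 m

13.580 m


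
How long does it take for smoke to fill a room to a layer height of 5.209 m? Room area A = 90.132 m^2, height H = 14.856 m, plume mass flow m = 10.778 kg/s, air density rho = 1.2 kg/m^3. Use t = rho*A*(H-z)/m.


H - z = 9.647 m
t = 1.2 * 90.132 * 9.647 / 10.778 = 96.809 s

96.809 s


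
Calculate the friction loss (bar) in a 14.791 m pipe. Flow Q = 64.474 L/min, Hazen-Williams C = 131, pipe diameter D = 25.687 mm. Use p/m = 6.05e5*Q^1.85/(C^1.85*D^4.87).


Q^1.85 = 2225.2
C^1.85 = 8259.5
D^4.87 = 7333380
p/m = 0.022226 bar/m
p_total = 0.022226 * 14.791 = 0.32874 bar

0.32874 bar


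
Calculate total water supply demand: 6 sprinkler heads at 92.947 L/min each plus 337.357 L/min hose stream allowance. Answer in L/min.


Sprinkler demand = 6 * 92.947 = 557.682 L/min
Total = 557.682 + 337.357 = 895.039 L/min

895.039 L/min


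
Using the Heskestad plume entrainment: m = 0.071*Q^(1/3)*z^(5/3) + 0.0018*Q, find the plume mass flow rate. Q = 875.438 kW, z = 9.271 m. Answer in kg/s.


Q^(1/3) = 9.5663
z^(5/3) = 40.915
First term = 0.071 * 9.5663 * 40.915 = 27.789
Second term = 0.0018 * 875.438 = 1.5758
m = 29.365 kg/s

29.365 kg/s


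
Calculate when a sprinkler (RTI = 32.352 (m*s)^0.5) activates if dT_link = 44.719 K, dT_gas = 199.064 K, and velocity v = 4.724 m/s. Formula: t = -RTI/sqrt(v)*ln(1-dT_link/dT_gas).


dT_link/dT_gas = 0.22465
ln(1 - 0.22465) = -0.25444
t = -32.352 / sqrt(4.724) * -0.25444 = 3.7873 s

3.7873 s


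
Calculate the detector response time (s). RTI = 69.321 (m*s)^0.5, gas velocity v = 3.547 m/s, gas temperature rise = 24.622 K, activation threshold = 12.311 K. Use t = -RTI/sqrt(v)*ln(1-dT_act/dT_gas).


dT_act/dT_gas = 0.5
ln(1 - 0.5) = -0.69315
t = -69.321 / sqrt(3.547) * -0.69315 = 25.513 s

25.513 s


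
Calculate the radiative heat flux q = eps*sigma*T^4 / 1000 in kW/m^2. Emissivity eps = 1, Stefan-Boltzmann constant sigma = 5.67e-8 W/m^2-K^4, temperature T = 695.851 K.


T^4 = 2.3446e+11
q = 1 * 5.67e-8 * 2.3446e+11 / 1000 = 13.294 kW/m^2

13.294 kW/m^2


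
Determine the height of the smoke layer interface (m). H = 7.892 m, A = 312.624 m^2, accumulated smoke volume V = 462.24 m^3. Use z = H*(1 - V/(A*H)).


V/(A*H) = 0.18735
1 - 0.18735 = 0.81265
z = 7.892 * 0.81265 = 6.4134 m

6.4134 m


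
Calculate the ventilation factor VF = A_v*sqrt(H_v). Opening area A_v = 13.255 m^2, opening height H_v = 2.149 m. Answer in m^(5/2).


sqrt(H_v) = 1.4659
VF = 13.255 * 1.4659 = 19.431 m^(5/2)

19.431 m^(5/2)


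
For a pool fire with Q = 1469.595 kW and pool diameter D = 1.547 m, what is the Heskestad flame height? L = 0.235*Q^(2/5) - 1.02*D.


Q^(2/5) = 18.488
0.235 * Q^(2/5) = 4.3446
1.02 * D = 1.5779
L = 2.7666 m

2.7666 m


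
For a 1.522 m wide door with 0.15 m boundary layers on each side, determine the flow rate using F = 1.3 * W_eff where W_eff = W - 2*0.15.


W_eff = 1.522 - 0.30 = 1.222 m
F = 1.3 * 1.222 = 1.5886 persons/s

1.5886 persons/s


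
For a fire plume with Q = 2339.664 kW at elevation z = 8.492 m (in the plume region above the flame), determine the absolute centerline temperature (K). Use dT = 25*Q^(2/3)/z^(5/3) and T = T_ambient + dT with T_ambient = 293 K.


Q^(2/3) = 176.24
z^(5/3) = 35.347
dT = 25 * 176.24 / 35.347 = 124.65 K
T = 293 + 124.65 = 417.65 K

417.65 K


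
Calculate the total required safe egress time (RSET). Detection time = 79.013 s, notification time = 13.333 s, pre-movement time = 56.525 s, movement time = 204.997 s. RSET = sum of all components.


Total = 79.013 + 13.333 + 56.525 + 204.997 = 353.868 s

353.868 s


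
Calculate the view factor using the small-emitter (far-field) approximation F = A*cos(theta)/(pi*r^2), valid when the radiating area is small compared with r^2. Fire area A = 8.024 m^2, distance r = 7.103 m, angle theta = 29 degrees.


cos(29 deg) = 0.87462
pi*r^2 = 158.50
F = 8.024 * 0.87462 / 158.50 = 0.044277

0.044277


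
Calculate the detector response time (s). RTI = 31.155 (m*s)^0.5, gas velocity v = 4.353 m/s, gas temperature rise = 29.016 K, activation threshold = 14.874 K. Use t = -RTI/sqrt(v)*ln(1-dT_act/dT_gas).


dT_act/dT_gas = 0.51261
ln(1 - 0.51261) = -0.71870
t = -31.155 / sqrt(4.353) * -0.71870 = 10.732 s

10.732 s


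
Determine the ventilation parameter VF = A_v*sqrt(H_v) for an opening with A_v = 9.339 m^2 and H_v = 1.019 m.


sqrt(H_v) = 1.0095
VF = 9.339 * 1.0095 = 9.4273 m^(5/2)

9.4273 m^(5/2)


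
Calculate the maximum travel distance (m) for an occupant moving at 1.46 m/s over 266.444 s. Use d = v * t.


d = 1.46 * 266.444 = 389.01 m

389.01 m


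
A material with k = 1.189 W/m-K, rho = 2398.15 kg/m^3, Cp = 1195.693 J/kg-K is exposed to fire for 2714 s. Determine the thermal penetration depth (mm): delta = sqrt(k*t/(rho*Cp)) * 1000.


alpha = 1.189 / (2398.15 * 1195.693) = 4.1465e-07 m^2/s
alpha * t = 0.0011254
delta = sqrt(0.0011254) * 1000 = 33.547 mm

33.547 mm


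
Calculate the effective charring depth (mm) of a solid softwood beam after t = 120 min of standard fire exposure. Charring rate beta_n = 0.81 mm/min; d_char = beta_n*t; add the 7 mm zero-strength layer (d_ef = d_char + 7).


d_char = 0.81 * 120 = 97.2 mm
d_ef = 97.2 + 1.0*7 = 104.2 mm

104.2 mm


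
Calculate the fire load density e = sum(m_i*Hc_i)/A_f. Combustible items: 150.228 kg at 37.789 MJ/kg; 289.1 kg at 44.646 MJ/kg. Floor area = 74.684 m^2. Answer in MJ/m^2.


Total energy = 150.228*37.789 + 289.1*44.646
= 5676.966 + 12907.16
= 18584.12 MJ
e = 18584.12 / 74.684 = 248.84 MJ/m^2

248.84 MJ/m^2


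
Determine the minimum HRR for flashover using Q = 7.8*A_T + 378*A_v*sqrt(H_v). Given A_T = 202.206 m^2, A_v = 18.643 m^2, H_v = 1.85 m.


7.8*A_T = 1577.2
sqrt(H_v) = 1.3601
378*A_v*sqrt(H_v) = 9585.0
Q = 1577.2 + 9585.0 = 11162 kW

11162 kW


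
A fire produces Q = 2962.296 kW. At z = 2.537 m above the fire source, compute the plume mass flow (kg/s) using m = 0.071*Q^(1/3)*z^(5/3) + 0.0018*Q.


Q^(1/3) = 14.362
z^(5/3) = 4.7192
First term = 0.071 * 14.362 * 4.7192 = 4.8121
Second term = 0.0018 * 2962.296 = 5.3321
m = 10.144 kg/s

10.144 kg/s


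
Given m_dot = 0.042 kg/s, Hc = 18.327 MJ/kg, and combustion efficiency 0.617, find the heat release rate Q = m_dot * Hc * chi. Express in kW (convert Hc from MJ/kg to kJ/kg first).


Hc = 18.327 MJ/kg = 18.327 * 1000 kJ/kg = 18327 kJ/kg
Q = 0.042 kg/s * 18327 kJ/kg * 0.617 = 474.93 kW

474.93 kW


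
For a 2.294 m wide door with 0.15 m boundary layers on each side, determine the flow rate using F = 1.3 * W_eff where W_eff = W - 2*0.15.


W_eff = 2.294 - 0.30 = 1.994 m
F = 1.3 * 1.994 = 2.5922 persons/s

2.5922 persons/s


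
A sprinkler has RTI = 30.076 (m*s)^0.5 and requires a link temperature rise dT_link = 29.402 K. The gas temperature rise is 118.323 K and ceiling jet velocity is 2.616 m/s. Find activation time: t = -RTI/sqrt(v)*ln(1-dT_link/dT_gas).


dT_link/dT_gas = 0.24849
ln(1 - 0.24849) = -0.28567
t = -30.076 / sqrt(2.616) * -0.28567 = 5.3121 s

5.3121 s


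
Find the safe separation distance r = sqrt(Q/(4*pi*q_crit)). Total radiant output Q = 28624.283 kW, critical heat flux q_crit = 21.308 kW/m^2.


4*pi*q_crit = 267.76
Q/(4*pi*q_crit) = 106.90
r = sqrt(106.90) = 10.339 m

10.339 m


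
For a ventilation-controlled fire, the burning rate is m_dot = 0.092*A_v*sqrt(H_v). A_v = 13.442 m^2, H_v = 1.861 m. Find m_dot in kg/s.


sqrt(H_v) = 1.3642
m_dot = 0.092 * 13.442 * 1.3642 = 1.6870 kg/s

1.6870 kg/s


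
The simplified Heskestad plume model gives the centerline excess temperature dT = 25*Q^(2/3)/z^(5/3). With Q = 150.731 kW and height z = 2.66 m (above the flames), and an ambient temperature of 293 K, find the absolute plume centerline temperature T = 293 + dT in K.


Q^(2/3) = 28.323
z^(5/3) = 5.1066
dT = 25 * 28.323 / 5.1066 = 138.66 K
T = 293 + 138.66 = 431.66 K

431.66 K


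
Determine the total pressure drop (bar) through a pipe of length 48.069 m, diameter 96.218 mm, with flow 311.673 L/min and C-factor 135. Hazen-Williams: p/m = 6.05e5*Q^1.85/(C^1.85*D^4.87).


Q^1.85 = 41053
C^1.85 = 8732.1
D^4.87 = 4.5547e+09
p/m = 0.00062449 bar/m
p_total = 0.00062449 * 48.069 = 0.030018 bar

0.030018 bar


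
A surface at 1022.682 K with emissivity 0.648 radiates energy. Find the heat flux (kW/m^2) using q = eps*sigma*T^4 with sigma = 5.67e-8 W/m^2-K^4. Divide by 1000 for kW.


T^4 = 1.0939e+12
q = 0.648 * 5.67e-8 * 1.0939e+12 / 1000 = 40.190 kW/m^2

40.190 kW/m^2


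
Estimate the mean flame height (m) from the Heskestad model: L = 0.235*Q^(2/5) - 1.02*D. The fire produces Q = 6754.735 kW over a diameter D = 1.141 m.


Q^(2/5) = 34.029
0.235 * Q^(2/5) = 7.9967
1.02 * D = 1.1638
L = 6.8329 m

6.8329 m


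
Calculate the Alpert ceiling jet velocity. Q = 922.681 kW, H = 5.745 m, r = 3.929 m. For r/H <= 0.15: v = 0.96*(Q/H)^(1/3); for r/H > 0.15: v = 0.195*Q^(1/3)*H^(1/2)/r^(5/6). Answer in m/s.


r/H = 3.929 / 5.745 = 0.68390
r/H > 0.15, so v = 0.195*Q^(1/3)*H^(1/2)/r^(5/6)
Q^(1/3) = 9.7353
H^(1/2) = 2.3969
r^(5/6) = 3.1278
v = 0.195 * 9.7353 * 2.3969 / 3.1278 = 1.4548 m/s

1.4548 m/s


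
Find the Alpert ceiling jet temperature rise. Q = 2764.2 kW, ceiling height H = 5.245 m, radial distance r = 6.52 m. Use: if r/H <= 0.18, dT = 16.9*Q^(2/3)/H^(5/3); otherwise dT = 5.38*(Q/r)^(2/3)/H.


r/H = 6.52 / 5.245 = 1.2431
r/H > 0.18, so dT = 5.38*(Q/r)^(2/3)/H
Q/r = 423.96
(Q/r)^(2/3) = 56.435
dT = 5.38 * 56.435 / 5.245 = 57.887 K

57.887 K


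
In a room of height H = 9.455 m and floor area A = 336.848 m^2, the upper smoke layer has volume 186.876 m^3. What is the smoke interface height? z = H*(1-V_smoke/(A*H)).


V/(A*H) = 0.058676
1 - 0.058676 = 0.94132
z = 9.455 * 0.94132 = 8.9002 m

8.9002 m


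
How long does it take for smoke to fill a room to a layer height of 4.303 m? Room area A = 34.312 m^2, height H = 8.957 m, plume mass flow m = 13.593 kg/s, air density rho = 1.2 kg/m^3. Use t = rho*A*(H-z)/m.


H - z = 4.654 m
t = 1.2 * 34.312 * 4.654 / 13.593 = 14.097 s

14.097 s


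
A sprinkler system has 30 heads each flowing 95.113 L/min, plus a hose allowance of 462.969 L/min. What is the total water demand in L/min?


Sprinkler demand = 30 * 95.113 = 2853.39 L/min
Total = 2853.39 + 462.969 = 3316.359 L/min

3316.359 L/min


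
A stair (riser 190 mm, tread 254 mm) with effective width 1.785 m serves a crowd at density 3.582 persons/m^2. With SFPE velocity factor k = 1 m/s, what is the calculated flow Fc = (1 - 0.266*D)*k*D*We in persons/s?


1 - 0.266*D = 1 - 0.266*3.582 = 0.047188
Fs = 0.047188 * 1 * 3.582 = 0.16903 persons/(s*m)
Fc = 0.16903 * 1.785 = 0.30171 persons/s

0.30171 persons/s


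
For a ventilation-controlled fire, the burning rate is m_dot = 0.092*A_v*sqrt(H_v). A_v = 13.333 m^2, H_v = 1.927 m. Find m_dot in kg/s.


sqrt(H_v) = 1.3882
m_dot = 0.092 * 13.333 * 1.3882 = 1.7028 kg/s

1.7028 kg/s


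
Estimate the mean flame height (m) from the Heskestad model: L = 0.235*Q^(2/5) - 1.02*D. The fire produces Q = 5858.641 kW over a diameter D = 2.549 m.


Q^(2/5) = 32.145
0.235 * Q^(2/5) = 7.5542
1.02 * D = 2.6000
L = 4.9542 m

4.9542 m


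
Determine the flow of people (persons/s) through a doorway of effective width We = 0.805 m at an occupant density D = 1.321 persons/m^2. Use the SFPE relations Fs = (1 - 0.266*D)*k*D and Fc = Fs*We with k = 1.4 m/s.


1 - 0.266*D = 1 - 0.266*1.321 = 0.64861
Fs = 0.64861 * 1.4 * 1.321 = 1.1995 persons/(s*m)
Fc = 1.1995 * 0.805 = 0.96564 persons/s

0.96564 persons/s


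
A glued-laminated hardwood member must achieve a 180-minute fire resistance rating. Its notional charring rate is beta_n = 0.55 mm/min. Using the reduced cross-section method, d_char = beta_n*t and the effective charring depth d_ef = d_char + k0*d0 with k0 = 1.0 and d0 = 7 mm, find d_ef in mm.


d_char = 0.55 * 180 = 99 mm
d_ef = 99 + 1.0*7 = 106 mm

106 mm


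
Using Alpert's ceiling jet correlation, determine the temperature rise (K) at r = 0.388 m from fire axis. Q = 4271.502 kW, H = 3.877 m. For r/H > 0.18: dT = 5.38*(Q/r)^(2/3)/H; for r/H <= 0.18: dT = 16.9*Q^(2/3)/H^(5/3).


r/H = 0.388 / 3.877 = 0.10008
r/H <= 0.18, so dT = 16.9*Q^(2/3)/H^(5/3)
Q^(2/3) = 263.26
H^(5/3) = 9.5681
dT = 16.9 * 263.26 / 9.5681 = 464.99 K

464.99 K


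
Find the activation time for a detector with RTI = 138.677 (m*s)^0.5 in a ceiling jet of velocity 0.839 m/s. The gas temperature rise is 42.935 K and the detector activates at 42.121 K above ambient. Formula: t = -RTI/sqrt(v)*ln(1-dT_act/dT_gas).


dT_act/dT_gas = 0.98104
ln(1 - 0.98104) = -3.9655
t = -138.677 / sqrt(0.839) * -3.9655 = 600.37 s

600.37 s


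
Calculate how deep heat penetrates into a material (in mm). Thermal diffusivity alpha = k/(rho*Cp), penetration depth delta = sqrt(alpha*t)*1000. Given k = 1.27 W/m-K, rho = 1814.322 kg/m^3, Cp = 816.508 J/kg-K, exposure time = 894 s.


alpha = 1.27 / (1814.322 * 816.508) = 8.5729e-07 m^2/s
alpha * t = 0.00076642
delta = sqrt(0.00076642) * 1000 = 27.684 mm

27.684 mm


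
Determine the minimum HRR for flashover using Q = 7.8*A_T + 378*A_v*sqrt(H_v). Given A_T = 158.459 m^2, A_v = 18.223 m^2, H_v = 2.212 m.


7.8*A_T = 1236.0
sqrt(H_v) = 1.4873
378*A_v*sqrt(H_v) = 10245
Q = 1236.0 + 10245 = 11481 kW

11481 kW


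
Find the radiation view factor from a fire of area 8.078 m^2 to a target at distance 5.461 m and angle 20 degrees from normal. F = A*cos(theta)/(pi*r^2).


cos(20 deg) = 0.93969
pi*r^2 = 93.690
F = 8.078 * 0.93969 / 93.690 = 0.081021

0.081021


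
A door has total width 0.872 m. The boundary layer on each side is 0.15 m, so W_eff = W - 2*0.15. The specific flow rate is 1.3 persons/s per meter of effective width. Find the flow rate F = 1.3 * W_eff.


W_eff = 0.872 - 0.30 = 0.572 m
F = 1.3 * 0.572 = 0.74360 persons/s

0.74360 persons/s


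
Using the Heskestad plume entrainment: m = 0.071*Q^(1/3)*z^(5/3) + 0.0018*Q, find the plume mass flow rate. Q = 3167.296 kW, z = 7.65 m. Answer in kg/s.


Q^(1/3) = 14.686
z^(5/3) = 29.701
First term = 0.071 * 14.686 * 29.701 = 30.969
Second term = 0.0018 * 3167.296 = 5.7011
m = 36.670 kg/s

36.670 kg/s


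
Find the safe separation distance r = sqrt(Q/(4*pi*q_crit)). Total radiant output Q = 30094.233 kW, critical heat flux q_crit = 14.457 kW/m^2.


4*pi*q_crit = 181.67
Q/(4*pi*q_crit) = 165.65
r = sqrt(165.65) = 12.871 m

12.871 m


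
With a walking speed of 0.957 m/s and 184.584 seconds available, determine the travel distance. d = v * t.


d = 0.957 * 184.584 = 176.65 m

176.65 m


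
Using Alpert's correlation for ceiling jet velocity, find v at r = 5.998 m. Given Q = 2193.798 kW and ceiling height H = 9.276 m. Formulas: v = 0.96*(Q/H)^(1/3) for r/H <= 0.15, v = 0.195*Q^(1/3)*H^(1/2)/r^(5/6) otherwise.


r/H = 5.998 / 9.276 = 0.64661
r/H > 0.15, so v = 0.195*Q^(1/3)*H^(1/2)/r^(5/6)
Q^(1/3) = 12.994
H^(1/2) = 3.0457
r^(5/6) = 4.4498
v = 0.195 * 12.994 * 3.0457 / 4.4498 = 1.7342 m/s

1.7342 m/s


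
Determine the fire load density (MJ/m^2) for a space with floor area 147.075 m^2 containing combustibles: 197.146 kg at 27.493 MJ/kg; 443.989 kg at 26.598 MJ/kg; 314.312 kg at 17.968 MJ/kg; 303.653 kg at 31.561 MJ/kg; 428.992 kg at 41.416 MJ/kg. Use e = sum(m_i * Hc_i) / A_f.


Total energy = 197.146*27.493 + 443.989*26.598 + 314.312*17.968 + 303.653*31.561 + 428.992*41.416
= 5420.135 + 11809.22 + 5647.558 + 9583.592 + 17767.13
= 50227.64 MJ
e = 50227.64 / 147.075 = 341.51 MJ/m^2

341.51 MJ/m^2


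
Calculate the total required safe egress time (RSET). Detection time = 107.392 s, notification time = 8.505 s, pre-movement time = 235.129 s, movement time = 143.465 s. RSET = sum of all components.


Total = 107.392 + 8.505 + 235.129 + 143.465 = 494.491 s

494.491 s


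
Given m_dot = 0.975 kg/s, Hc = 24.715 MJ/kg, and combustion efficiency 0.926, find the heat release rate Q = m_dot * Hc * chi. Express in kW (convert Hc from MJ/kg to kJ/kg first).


Hc = 24.715 MJ/kg = 24.715 * 1000 kJ/kg = 24715 kJ/kg
Q = 0.975 kg/s * 24715 kJ/kg * 0.926 = 22314 kW

22314 kW


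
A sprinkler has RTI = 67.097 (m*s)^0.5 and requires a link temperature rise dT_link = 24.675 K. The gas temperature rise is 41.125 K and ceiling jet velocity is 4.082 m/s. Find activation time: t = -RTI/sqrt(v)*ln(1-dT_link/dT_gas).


dT_link/dT_gas = 0.6
ln(1 - 0.6) = -0.91629
t = -67.097 / sqrt(4.082) * -0.91629 = 30.430 s

30.430 s


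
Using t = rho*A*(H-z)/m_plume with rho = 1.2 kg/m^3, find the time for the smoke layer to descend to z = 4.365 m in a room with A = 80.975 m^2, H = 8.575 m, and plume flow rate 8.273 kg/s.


H - z = 4.21 m
t = 1.2 * 80.975 * 4.21 / 8.273 = 49.448 s

49.448 s


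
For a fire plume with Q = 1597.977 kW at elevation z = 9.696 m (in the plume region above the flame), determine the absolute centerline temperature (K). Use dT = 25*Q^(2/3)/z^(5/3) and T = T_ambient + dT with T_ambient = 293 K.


Q^(2/3) = 136.68
z^(5/3) = 44.088
dT = 25 * 136.68 / 44.088 = 77.506 K
T = 293 + 77.506 = 370.51 K

370.51 K


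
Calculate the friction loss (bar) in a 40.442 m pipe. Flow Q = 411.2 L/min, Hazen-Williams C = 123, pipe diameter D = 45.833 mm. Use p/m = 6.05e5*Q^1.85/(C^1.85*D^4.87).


Q^1.85 = 68549
C^1.85 = 7350.6
D^4.87 = 1.2301e+08
p/m = 0.045866 bar/m
p_total = 0.045866 * 40.442 = 1.8549 bar

1.8549 bar


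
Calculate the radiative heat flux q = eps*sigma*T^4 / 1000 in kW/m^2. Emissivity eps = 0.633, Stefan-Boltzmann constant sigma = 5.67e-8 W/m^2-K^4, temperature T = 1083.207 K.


T^4 = 1.3767e+12
q = 0.633 * 5.67e-8 * 1.3767e+12 / 1000 = 49.412 kW/m^2

49.412 kW/m^2


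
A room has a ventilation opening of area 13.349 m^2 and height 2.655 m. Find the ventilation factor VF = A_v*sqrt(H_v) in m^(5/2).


sqrt(H_v) = 1.6294
VF = 13.349 * 1.6294 = 21.751 m^(5/2)

21.751 m^(5/2)


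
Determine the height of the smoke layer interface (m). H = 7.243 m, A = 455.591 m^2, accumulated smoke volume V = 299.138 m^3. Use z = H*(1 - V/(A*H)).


V/(A*H) = 0.090652
1 - 0.090652 = 0.90935
z = 7.243 * 0.90935 = 6.5864 m

6.5864 m


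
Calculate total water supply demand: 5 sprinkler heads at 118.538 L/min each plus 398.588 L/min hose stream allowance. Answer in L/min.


Sprinkler demand = 5 * 118.538 = 592.69 L/min
Total = 592.69 + 398.588 = 991.278 L/min

991.278 L/min


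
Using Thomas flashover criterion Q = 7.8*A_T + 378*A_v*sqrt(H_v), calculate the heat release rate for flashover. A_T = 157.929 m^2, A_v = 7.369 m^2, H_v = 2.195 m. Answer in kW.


7.8*A_T = 1231.8
sqrt(H_v) = 1.4816
378*A_v*sqrt(H_v) = 4126.8
Q = 1231.8 + 4126.8 = 5358.7 kW

5358.7 kW


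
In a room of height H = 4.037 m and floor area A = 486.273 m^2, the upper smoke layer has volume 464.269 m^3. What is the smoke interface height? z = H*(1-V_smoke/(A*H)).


V/(A*H) = 0.23650
1 - 0.23650 = 0.76350
z = 4.037 * 0.76350 = 3.0823 m

3.0823 m


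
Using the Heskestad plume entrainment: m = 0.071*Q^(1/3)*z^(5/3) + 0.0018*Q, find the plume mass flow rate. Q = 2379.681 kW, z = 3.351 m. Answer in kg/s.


Q^(1/3) = 13.351
z^(5/3) = 7.5040
First term = 0.071 * 13.351 * 7.5040 = 7.1130
Second term = 0.0018 * 2379.681 = 4.2834
m = 11.396 kg/s

11.396 kg/s


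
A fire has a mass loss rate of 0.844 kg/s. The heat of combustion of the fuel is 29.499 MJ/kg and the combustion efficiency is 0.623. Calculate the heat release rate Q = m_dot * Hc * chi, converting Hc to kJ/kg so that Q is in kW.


Hc = 29.499 MJ/kg = 29.499 * 1000 kJ/kg = 29499 kJ/kg
Q = 0.844 kg/s * 29499 kJ/kg * 0.623 = 15511 kW

15511 kW


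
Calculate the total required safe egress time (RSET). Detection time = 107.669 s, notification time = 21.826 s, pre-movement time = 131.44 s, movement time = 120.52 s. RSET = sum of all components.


Total = 107.669 + 21.826 + 131.44 + 120.52 = 381.455 s

381.455 s


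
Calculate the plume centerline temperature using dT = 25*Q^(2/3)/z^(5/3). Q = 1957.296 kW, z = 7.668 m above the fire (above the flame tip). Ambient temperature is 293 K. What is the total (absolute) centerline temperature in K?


Q^(2/3) = 156.47
z^(5/3) = 29.817
dT = 25 * 156.47 / 29.817 = 131.19 K
T = 293 + 131.19 = 424.19 K

424.19 K


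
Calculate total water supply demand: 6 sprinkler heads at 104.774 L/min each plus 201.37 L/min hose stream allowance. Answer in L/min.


Sprinkler demand = 6 * 104.774 = 628.644 L/min
Total = 628.644 + 201.37 = 830.014 L/min

830.014 L/min


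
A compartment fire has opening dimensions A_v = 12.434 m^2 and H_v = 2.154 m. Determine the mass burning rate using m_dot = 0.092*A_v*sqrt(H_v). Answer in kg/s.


sqrt(H_v) = 1.4677
m_dot = 0.092 * 12.434 * 1.4677 = 1.6789 kg/s

1.6789 kg/s


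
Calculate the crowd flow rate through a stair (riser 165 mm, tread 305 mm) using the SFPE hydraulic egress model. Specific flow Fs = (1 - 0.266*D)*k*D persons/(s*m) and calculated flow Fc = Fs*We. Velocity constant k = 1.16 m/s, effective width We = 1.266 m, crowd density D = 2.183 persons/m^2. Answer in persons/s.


1 - 0.266*D = 1 - 0.266*2.183 = 0.41932
Fs = 0.41932 * 1.16 * 2.183 = 1.0618 persons/(s*m)
Fc = 1.0618 * 1.266 = 1.3443 persons/s

1.3443 persons/s


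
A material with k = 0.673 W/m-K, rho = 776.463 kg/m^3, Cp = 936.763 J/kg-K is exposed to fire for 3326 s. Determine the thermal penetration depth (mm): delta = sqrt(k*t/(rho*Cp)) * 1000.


alpha = 0.673 / (776.463 * 936.763) = 9.2526e-07 m^2/s
alpha * t = 0.0030774
delta = sqrt(0.0030774) * 1000 = 55.475 mm

55.475 mm


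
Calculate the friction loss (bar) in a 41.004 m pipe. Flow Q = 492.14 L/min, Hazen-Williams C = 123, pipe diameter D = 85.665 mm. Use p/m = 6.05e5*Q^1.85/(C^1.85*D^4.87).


Q^1.85 = 95579
C^1.85 = 7350.6
D^4.87 = 2.5867e+09
p/m = 0.0030412 bar/m
p_total = 0.0030412 * 41.004 = 0.12470 bar

0.12470 bar


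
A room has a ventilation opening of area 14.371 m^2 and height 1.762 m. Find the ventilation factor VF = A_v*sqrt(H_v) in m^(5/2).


sqrt(H_v) = 1.3274
VF = 14.371 * 1.3274 = 19.076 m^(5/2)

19.076 m^(5/2)


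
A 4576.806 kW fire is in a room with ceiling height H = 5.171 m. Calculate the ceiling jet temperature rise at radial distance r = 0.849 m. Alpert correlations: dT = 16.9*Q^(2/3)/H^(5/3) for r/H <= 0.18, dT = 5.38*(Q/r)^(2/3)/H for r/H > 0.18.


r/H = 0.849 / 5.171 = 0.16418
r/H <= 0.18, so dT = 16.9*Q^(2/3)/H^(5/3)
Q^(2/3) = 275.66
H^(5/3) = 15.463
dT = 16.9 * 275.66 / 15.463 = 301.28 K

301.28 K


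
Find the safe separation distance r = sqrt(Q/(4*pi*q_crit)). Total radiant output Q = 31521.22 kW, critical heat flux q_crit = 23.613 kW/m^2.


4*pi*q_crit = 296.73
Q/(4*pi*q_crit) = 106.23
r = sqrt(106.23) = 10.307 m

10.307 m


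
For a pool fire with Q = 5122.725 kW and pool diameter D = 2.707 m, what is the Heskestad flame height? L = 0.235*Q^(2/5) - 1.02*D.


Q^(2/5) = 30.465
0.235 * Q^(2/5) = 7.1593
1.02 * D = 2.7611
L = 4.3981 m

4.3981 m


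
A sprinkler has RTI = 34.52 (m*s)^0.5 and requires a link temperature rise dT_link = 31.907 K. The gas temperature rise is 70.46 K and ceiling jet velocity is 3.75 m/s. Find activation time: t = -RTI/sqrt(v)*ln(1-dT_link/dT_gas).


dT_link/dT_gas = 0.45284
ln(1 - 0.45284) = -0.60301
t = -34.52 / sqrt(3.75) * -0.60301 = 10.749 s

10.749 s


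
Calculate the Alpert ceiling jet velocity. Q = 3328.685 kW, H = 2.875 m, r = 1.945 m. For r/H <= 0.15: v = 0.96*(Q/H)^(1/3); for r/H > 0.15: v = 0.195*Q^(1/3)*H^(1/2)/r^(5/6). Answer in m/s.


r/H = 1.945 / 2.875 = 0.67652
r/H > 0.15, so v = 0.195*Q^(1/3)*H^(1/2)/r^(5/6)
Q^(1/3) = 14.931
H^(1/2) = 1.6956
r^(5/6) = 1.7409
v = 0.195 * 14.931 * 1.6956 / 1.7409 = 2.8358 m/s

2.8358 m/s


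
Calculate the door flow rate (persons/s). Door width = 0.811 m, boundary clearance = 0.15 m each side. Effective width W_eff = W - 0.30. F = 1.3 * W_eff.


W_eff = 0.811 - 0.30 = 0.511 m
F = 1.3 * 0.511 = 0.66430 persons/s

0.66430 persons/s


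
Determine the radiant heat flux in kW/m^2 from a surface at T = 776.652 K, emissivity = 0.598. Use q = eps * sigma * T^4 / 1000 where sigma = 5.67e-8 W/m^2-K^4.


T^4 = 3.6384e+11
q = 0.598 * 5.67e-8 * 3.6384e+11 / 1000 = 12.336 kW/m^2

12.336 kW/m^2


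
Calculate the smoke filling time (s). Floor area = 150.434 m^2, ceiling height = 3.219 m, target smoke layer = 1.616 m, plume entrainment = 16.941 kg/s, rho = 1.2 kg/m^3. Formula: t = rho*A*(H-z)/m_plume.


H - z = 1.603 m
t = 1.2 * 150.434 * 1.603 / 16.941 = 17.081 s

17.081 s


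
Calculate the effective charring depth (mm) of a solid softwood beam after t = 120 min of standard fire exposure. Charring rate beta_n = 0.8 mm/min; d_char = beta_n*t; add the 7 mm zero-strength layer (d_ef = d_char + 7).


d_char = 0.8 * 120 = 96 mm
d_ef = 96 + 1.0*7 = 103 mm

103 mm


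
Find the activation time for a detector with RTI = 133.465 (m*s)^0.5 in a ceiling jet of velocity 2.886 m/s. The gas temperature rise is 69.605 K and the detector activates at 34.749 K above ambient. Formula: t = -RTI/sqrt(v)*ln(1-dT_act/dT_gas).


dT_act/dT_gas = 0.49923
ln(1 - 0.49923) = -0.69161
t = -133.465 / sqrt(2.886) * -0.69161 = 54.335 s

54.335 s


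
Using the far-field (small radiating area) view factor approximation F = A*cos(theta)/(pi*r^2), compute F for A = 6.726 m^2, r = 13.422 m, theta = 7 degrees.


cos(7 deg) = 0.99255
pi*r^2 = 565.96
F = 6.726 * 0.99255 / 565.96 = 0.011796

0.011796


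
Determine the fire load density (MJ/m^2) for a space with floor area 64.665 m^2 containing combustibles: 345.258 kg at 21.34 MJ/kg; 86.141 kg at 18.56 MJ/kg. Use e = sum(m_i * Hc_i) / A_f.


Total energy = 345.258*21.34 + 86.141*18.56
= 7367.806 + 1598.777
= 8966.583 MJ
e = 8966.583 / 64.665 = 138.66 MJ/m^2

138.66 MJ/m^2


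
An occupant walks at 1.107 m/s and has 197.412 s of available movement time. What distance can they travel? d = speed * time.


d = 1.107 * 197.412 = 218.54 m

218.54 m


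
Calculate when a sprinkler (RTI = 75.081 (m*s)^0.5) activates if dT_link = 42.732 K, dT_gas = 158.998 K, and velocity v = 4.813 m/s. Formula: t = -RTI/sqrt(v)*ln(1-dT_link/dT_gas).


dT_link/dT_gas = 0.26876
ln(1 - 0.26876) = -0.31301
t = -75.081 / sqrt(4.813) * -0.31301 = 10.712 s

10.712 s


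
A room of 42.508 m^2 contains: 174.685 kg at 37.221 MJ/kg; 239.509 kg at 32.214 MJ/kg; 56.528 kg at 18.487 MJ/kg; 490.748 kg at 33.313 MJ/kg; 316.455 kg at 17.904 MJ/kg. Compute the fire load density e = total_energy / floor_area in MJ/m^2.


Total energy = 174.685*37.221 + 239.509*32.214 + 56.528*18.487 + 490.748*33.313 + 316.455*17.904
= 6501.950 + 7715.543 + 1045.033 + 16348.29 + 5665.810
= 37276.62 MJ
e = 37276.62 / 42.508 = 876.93 MJ/m^2

876.93 MJ/m^2


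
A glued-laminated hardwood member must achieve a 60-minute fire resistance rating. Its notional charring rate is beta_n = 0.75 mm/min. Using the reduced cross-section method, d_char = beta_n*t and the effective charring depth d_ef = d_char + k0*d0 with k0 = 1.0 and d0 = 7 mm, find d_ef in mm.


d_char = 0.75 * 60 = 45 mm
d_ef = 45 + 1.0*7 = 52 mm

52 mm


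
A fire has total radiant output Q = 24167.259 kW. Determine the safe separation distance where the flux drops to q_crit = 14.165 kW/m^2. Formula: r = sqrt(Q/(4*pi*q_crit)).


4*pi*q_crit = 178.00
Q/(4*pi*q_crit) = 135.77
r = sqrt(135.77) = 11.652 m

11.652 m


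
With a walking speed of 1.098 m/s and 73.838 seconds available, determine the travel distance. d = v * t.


d = 1.098 * 73.838 = 81.074 m

81.074 m


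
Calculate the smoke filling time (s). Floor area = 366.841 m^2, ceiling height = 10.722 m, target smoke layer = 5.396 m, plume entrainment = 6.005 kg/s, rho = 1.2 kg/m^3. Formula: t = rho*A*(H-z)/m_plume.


H - z = 5.326 m
t = 1.2 * 366.841 * 5.326 / 6.005 = 390.43 s

390.43 s


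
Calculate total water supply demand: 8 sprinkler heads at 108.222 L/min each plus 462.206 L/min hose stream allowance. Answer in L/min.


Sprinkler demand = 8 * 108.222 = 865.776 L/min
Total = 865.776 + 462.206 = 1327.982 L/min

1327.982 L/min


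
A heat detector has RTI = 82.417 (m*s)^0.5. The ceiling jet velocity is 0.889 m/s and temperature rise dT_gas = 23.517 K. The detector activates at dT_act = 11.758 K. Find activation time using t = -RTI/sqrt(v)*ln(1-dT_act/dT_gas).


dT_act/dT_gas = 0.49998
ln(1 - 0.49998) = -0.69310
t = -82.417 / sqrt(0.889) * -0.69310 = 60.585 s

60.585 s


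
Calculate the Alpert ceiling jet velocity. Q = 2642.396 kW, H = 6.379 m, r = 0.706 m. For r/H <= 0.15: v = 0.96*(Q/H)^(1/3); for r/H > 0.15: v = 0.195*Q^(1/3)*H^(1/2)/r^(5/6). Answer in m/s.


r/H = 0.706 / 6.379 = 0.11068
r/H <= 0.15, so v = 0.96*(Q/H)^(1/3)
Q/H = 414.23
(Q/H)^(1/3) = 7.4544
v = 0.96 * 7.4544 = 7.1563 m/s

7.1563 m/s


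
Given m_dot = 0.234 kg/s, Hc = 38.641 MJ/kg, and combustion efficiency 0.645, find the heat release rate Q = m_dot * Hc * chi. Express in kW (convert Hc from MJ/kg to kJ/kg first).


Hc = 38.641 MJ/kg = 38.641 * 1000 kJ/kg = 38641 kJ/kg
Q = 0.234 kg/s * 38641 kJ/kg * 0.645 = 5832.1 kW

5832.1 kW


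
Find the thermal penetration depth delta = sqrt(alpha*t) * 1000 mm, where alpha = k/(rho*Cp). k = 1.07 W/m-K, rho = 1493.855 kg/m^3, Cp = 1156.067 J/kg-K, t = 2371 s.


alpha = 1.07 / (1493.855 * 1156.067) = 6.1957e-07 m^2/s
alpha * t = 0.0014690
delta = sqrt(0.0014690) * 1000 = 38.328 mm

38.328 mm


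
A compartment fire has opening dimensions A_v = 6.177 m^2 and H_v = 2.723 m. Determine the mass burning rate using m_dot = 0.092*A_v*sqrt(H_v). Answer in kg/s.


sqrt(H_v) = 1.6502
m_dot = 0.092 * 6.177 * 1.6502 = 0.93775 kg/s

0.93775 kg/s


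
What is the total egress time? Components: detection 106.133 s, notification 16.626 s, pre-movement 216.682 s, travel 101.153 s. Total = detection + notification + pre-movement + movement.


Total = 106.133 + 16.626 + 216.682 + 101.153 = 440.594 s

440.594 s


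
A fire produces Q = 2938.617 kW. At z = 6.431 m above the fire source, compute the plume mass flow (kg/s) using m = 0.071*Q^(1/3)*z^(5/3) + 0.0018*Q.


Q^(1/3) = 14.323
z^(5/3) = 22.240
First term = 0.071 * 14.323 * 22.240 = 22.617
Second term = 0.0018 * 2938.617 = 5.2895
m = 27.907 kg/s

27.907 kg/s


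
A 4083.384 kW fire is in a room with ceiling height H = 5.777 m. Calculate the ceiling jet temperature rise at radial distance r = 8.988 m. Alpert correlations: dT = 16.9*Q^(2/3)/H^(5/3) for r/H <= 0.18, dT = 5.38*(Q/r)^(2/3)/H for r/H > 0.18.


r/H = 8.988 / 5.777 = 1.5558
r/H > 0.18, so dT = 5.38*(Q/r)^(2/3)/H
Q/r = 454.32
(Q/r)^(2/3) = 59.098
dT = 5.38 * 59.098 / 5.777 = 55.037 K

55.037 K


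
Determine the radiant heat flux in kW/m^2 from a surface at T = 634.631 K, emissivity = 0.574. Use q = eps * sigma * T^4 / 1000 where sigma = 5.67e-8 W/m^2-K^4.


T^4 = 1.6221e+11
q = 0.574 * 5.67e-8 * 1.6221e+11 / 1000 = 5.2793 kW/m^2

5.2793 kW/m^2


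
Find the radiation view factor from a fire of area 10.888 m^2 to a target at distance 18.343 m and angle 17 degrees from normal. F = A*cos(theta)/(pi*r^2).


cos(17 deg) = 0.95630
pi*r^2 = 1057.0
F = 10.888 * 0.95630 / 1057.0 = 0.0098504

0.0098504


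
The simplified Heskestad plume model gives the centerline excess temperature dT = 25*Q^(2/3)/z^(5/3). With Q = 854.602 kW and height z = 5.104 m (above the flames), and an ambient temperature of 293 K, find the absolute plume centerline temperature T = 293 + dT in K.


Q^(2/3) = 90.055
z^(5/3) = 15.130
dT = 25 * 90.055 / 15.130 = 148.80 K
T = 293 + 148.80 = 441.80 K

441.80 K


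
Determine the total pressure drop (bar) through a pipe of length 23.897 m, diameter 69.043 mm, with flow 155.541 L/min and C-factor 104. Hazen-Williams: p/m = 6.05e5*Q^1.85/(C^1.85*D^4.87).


Q^1.85 = 11348
C^1.85 = 5389.0
D^4.87 = 9.0472e+08
p/m = 0.0014081 bar/m
p_total = 0.0014081 * 23.897 = 0.033650 bar

0.033650 bar


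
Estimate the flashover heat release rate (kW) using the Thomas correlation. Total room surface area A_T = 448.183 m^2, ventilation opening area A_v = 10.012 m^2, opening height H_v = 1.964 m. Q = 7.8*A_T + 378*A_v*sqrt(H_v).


7.8*A_T = 3495.8
sqrt(H_v) = 1.4014
378*A_v*sqrt(H_v) = 5303.8
Q = 3495.8 + 5303.8 = 8799.6 kW

8799.6 kW


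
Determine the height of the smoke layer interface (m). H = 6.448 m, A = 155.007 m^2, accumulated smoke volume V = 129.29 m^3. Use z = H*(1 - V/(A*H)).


V/(A*H) = 0.12936
1 - 0.12936 = 0.87064
z = 6.448 * 0.87064 = 5.6139 m

5.6139 m


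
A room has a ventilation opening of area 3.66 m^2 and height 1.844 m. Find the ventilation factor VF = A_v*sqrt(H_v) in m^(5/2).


sqrt(H_v) = 1.3579
VF = 3.66 * 1.3579 = 4.9701 m^(5/2)

4.9701 m^(5/2)


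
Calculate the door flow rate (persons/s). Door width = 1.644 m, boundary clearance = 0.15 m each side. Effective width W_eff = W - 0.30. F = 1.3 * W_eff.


W_eff = 1.644 - 0.30 = 1.344 m
F = 1.3 * 1.344 = 1.7472 persons/s

1.7472 persons/s


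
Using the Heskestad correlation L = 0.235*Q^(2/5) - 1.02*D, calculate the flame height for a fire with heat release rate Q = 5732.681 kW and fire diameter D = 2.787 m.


Q^(2/5) = 31.867
0.235 * Q^(2/5) = 7.4888
1.02 * D = 2.8427
L = 4.6460 m

4.6460 m
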